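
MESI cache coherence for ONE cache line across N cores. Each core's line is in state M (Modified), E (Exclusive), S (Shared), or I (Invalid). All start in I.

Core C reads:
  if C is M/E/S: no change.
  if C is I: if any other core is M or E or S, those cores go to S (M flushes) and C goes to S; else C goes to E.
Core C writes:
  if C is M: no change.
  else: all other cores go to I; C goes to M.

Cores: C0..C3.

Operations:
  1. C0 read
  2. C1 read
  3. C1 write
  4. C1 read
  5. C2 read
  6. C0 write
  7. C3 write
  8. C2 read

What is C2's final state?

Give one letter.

Answer: S

Derivation:
Op 1: C0 read [C0 read from I: no other sharers -> C0=E (exclusive)] -> [E,I,I,I]
Op 2: C1 read [C1 read from I: others=['C0=E'] -> C1=S, others downsized to S] -> [S,S,I,I]
Op 3: C1 write [C1 write: invalidate ['C0=S'] -> C1=M] -> [I,M,I,I]
Op 4: C1 read [C1 read: already in M, no change] -> [I,M,I,I]
Op 5: C2 read [C2 read from I: others=['C1=M'] -> C2=S, others downsized to S] -> [I,S,S,I]
Op 6: C0 write [C0 write: invalidate ['C1=S', 'C2=S'] -> C0=M] -> [M,I,I,I]
Op 7: C3 write [C3 write: invalidate ['C0=M'] -> C3=M] -> [I,I,I,M]
Op 8: C2 read [C2 read from I: others=['C3=M'] -> C2=S, others downsized to S] -> [I,I,S,S]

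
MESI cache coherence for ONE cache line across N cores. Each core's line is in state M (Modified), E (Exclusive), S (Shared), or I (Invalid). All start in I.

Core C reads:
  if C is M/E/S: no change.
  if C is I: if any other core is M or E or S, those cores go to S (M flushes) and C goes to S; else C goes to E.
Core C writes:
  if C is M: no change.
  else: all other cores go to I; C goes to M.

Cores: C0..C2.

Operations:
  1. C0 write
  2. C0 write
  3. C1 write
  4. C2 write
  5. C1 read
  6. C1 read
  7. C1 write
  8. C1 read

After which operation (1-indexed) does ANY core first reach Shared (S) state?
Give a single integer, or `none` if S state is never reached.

Op 1: C0 write [C0 write: invalidate none -> C0=M] -> [M,I,I]
Op 2: C0 write [C0 write: already M (modified), no change] -> [M,I,I]
Op 3: C1 write [C1 write: invalidate ['C0=M'] -> C1=M] -> [I,M,I]
Op 4: C2 write [C2 write: invalidate ['C1=M'] -> C2=M] -> [I,I,M]
Op 5: C1 read [C1 read from I: others=['C2=M'] -> C1=S, others downsized to S] -> [I,S,S]
  -> First S state at op 5; remaining ops need not be traced.

Answer: 5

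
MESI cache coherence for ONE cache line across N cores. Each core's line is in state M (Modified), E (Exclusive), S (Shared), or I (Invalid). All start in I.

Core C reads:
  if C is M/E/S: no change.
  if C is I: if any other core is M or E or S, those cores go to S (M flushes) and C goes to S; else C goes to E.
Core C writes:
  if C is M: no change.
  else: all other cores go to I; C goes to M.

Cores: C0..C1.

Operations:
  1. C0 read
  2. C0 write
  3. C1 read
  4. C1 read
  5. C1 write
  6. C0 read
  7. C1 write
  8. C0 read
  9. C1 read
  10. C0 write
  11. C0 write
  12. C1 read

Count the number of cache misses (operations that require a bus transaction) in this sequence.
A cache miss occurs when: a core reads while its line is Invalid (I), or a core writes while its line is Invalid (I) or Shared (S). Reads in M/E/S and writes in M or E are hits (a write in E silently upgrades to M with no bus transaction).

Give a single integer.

Answer: 8

Derivation:
Op 1: C0 read [C0 read from I: no other sharers -> C0=E (exclusive)] -> [E,I] [MISS #1: read from I]
Op 2: C0 write [C0 write: invalidate none -> C0=M] -> [M,I] [hit: write from E is a silent E->M upgrade, no bus transaction]
Op 3: C1 read [C1 read from I: others=['C0=M'] -> C1=S, others downsized to S] -> [S,S] [MISS #2: read from I]
Op 4: C1 read [C1 read: already in S, no change] -> [S,S] [hit: read from S]
Op 5: C1 write [C1 write: invalidate ['C0=S'] -> C1=M] -> [I,M] [MISS #3: write from S]
Op 6: C0 read [C0 read from I: others=['C1=M'] -> C0=S, others downsized to S] -> [S,S] [MISS #4: read from I]
Op 7: C1 write [C1 write: invalidate ['C0=S'] -> C1=M] -> [I,M] [MISS #5: write from S]
Op 8: C0 read [C0 read from I: others=['C1=M'] -> C0=S, others downsized to S] -> [S,S] [MISS #6: read from I]
Op 9: C1 read [C1 read: already in S, no change] -> [S,S] [hit: read from S]
Op 10: C0 write [C0 write: invalidate ['C1=S'] -> C0=M] -> [M,I] [MISS #7: write from S]
Op 11: C0 write [C0 write: already M (modified), no change] -> [M,I] [hit: write from M]
Op 12: C1 read [C1 read from I: others=['C0=M'] -> C1=S, others downsized to S] -> [S,S] [MISS #8: read from I]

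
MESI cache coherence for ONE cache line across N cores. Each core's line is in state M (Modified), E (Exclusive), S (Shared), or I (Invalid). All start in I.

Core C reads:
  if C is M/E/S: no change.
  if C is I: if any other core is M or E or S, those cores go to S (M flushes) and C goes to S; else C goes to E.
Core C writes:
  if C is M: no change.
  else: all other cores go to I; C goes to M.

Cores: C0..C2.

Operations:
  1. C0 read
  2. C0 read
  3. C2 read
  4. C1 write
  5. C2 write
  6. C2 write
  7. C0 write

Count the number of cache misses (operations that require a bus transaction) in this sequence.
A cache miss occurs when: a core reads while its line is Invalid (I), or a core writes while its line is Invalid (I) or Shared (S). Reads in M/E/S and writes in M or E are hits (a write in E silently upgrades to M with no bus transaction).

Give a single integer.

Op 1: C0 read [C0 read from I: no other sharers -> C0=E (exclusive)] -> [E,I,I] [MISS #1: read from I]
Op 2: C0 read [C0 read: already in E, no change] -> [E,I,I] [hit: read from E]
Op 3: C2 read [C2 read from I: others=['C0=E'] -> C2=S, others downsized to S] -> [S,I,S] [MISS #2: read from I]
Op 4: C1 write [C1 write: invalidate ['C0=S', 'C2=S'] -> C1=M] -> [I,M,I] [MISS #3: write from I]
Op 5: C2 write [C2 write: invalidate ['C1=M'] -> C2=M] -> [I,I,M] [MISS #4: write from I]
Op 6: C2 write [C2 write: already M (modified), no change] -> [I,I,M] [hit: write from M]
Op 7: C0 write [C0 write: invalidate ['C2=M'] -> C0=M] -> [M,I,I] [MISS #5: write from I]

Answer: 5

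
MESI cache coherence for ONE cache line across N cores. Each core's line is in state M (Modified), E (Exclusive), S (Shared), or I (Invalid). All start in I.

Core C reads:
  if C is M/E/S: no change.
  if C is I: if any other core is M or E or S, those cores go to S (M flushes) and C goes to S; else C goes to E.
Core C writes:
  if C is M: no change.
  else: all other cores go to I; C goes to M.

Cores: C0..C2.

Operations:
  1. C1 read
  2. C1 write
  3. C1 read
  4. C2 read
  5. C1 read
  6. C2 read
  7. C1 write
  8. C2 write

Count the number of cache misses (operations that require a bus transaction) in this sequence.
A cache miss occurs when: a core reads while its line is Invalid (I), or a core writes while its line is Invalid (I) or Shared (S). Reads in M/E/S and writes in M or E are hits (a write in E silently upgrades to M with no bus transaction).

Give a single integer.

Op 1: C1 read [C1 read from I: no other sharers -> C1=E (exclusive)] -> [I,E,I] [MISS #1: read from I]
Op 2: C1 write [C1 write: invalidate none -> C1=M] -> [I,M,I] [hit: write from E is a silent E->M upgrade, no bus transaction]
Op 3: C1 read [C1 read: already in M, no change] -> [I,M,I] [hit: read from M]
Op 4: C2 read [C2 read from I: others=['C1=M'] -> C2=S, others downsized to S] -> [I,S,S] [MISS #2: read from I]
Op 5: C1 read [C1 read: already in S, no change] -> [I,S,S] [hit: read from S]
Op 6: C2 read [C2 read: already in S, no change] -> [I,S,S] [hit: read from S]
Op 7: C1 write [C1 write: invalidate ['C2=S'] -> C1=M] -> [I,M,I] [MISS #3: write from S]
Op 8: C2 write [C2 write: invalidate ['C1=M'] -> C2=M] -> [I,I,M] [MISS #4: write from I]

Answer: 4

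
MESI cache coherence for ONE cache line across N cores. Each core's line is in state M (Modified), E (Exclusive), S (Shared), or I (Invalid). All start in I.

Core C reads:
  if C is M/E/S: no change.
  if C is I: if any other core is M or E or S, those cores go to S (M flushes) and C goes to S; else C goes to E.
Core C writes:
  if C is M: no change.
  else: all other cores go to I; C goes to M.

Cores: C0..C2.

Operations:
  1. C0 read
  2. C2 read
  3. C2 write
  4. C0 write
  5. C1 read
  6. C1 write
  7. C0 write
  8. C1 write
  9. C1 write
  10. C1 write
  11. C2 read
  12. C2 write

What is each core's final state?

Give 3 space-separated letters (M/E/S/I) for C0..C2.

Op 1: C0 read [C0 read from I: no other sharers -> C0=E (exclusive)] -> [E,I,I]
Op 2: C2 read [C2 read from I: others=['C0=E'] -> C2=S, others downsized to S] -> [S,I,S]
Op 3: C2 write [C2 write: invalidate ['C0=S'] -> C2=M] -> [I,I,M]
Op 4: C0 write [C0 write: invalidate ['C2=M'] -> C0=M] -> [M,I,I]
Op 5: C1 read [C1 read from I: others=['C0=M'] -> C1=S, others downsized to S] -> [S,S,I]
Op 6: C1 write [C1 write: invalidate ['C0=S'] -> C1=M] -> [I,M,I]
Op 7: C0 write [C0 write: invalidate ['C1=M'] -> C0=M] -> [M,I,I]
Op 8: C1 write [C1 write: invalidate ['C0=M'] -> C1=M] -> [I,M,I]
Op 9: C1 write [C1 write: already M (modified), no change] -> [I,M,I]
Op 10: C1 write [C1 write: already M (modified), no change] -> [I,M,I]
Op 11: C2 read [C2 read from I: others=['C1=M'] -> C2=S, others downsized to S] -> [I,S,S]
Op 12: C2 write [C2 write: invalidate ['C1=S'] -> C2=M] -> [I,I,M]

Answer: I I M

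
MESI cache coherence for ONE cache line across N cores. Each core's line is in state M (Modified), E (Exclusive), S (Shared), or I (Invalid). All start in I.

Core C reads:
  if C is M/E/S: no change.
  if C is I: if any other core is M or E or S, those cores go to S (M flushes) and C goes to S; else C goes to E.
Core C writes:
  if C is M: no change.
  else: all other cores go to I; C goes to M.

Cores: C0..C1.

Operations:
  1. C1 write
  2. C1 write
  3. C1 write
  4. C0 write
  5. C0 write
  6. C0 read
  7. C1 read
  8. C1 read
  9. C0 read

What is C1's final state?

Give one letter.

Op 1: C1 write [C1 write: invalidate none -> C1=M] -> [I,M]
Op 2: C1 write [C1 write: already M (modified), no change] -> [I,M]
Op 3: C1 write [C1 write: already M (modified), no change] -> [I,M]
Op 4: C0 write [C0 write: invalidate ['C1=M'] -> C0=M] -> [M,I]
Op 5: C0 write [C0 write: already M (modified), no change] -> [M,I]
Op 6: C0 read [C0 read: already in M, no change] -> [M,I]
Op 7: C1 read [C1 read from I: others=['C0=M'] -> C1=S, others downsized to S] -> [S,S]
Op 8: C1 read [C1 read: already in S, no change] -> [S,S]
Op 9: C0 read [C0 read: already in S, no change] -> [S,S]

Answer: S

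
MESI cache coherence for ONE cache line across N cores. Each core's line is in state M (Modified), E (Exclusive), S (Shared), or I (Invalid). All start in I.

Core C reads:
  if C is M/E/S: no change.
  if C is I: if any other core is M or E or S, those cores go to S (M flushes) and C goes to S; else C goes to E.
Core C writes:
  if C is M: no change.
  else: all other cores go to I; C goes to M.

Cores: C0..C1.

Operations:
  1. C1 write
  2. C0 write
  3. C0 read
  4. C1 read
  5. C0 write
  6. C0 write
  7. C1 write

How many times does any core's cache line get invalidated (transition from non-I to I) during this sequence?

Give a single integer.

Op 1: C1 write [C1 write: invalidate none -> C1=M] -> [I,M] (invalidations this op: 0; running total: 0)
Op 2: C0 write [C0 write: invalidate ['C1=M'] -> C0=M] -> [M,I] (invalidations this op: 1; running total: 1)
Op 3: C0 read [C0 read: already in M, no change] -> [M,I] (invalidations this op: 0; running total: 1)
Op 4: C1 read [C1 read from I: others=['C0=M'] -> C1=S, others downsized to S] -> [S,S] (invalidations this op: 0; running total: 1)
Op 5: C0 write [C0 write: invalidate ['C1=S'] -> C0=M] -> [M,I] (invalidations this op: 1; running total: 2)
Op 6: C0 write [C0 write: already M (modified), no change] -> [M,I] (invalidations this op: 0; running total: 2)
Op 7: C1 write [C1 write: invalidate ['C0=M'] -> C1=M] -> [I,M] (invalidations this op: 1; running total: 3)

Answer: 3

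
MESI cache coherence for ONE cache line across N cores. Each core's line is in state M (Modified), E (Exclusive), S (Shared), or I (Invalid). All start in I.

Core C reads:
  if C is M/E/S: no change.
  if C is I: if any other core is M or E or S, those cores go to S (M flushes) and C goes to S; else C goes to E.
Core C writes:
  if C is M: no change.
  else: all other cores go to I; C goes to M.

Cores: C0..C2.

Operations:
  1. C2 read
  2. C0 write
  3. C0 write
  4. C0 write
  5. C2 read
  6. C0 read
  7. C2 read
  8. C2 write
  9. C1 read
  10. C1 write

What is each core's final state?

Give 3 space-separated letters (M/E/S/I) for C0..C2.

Answer: I M I

Derivation:
Op 1: C2 read [C2 read from I: no other sharers -> C2=E (exclusive)] -> [I,I,E]
Op 2: C0 write [C0 write: invalidate ['C2=E'] -> C0=M] -> [M,I,I]
Op 3: C0 write [C0 write: already M (modified), no change] -> [M,I,I]
Op 4: C0 write [C0 write: already M (modified), no change] -> [M,I,I]
Op 5: C2 read [C2 read from I: others=['C0=M'] -> C2=S, others downsized to S] -> [S,I,S]
Op 6: C0 read [C0 read: already in S, no change] -> [S,I,S]
Op 7: C2 read [C2 read: already in S, no change] -> [S,I,S]
Op 8: C2 write [C2 write: invalidate ['C0=S'] -> C2=M] -> [I,I,M]
Op 9: C1 read [C1 read from I: others=['C2=M'] -> C1=S, others downsized to S] -> [I,S,S]
Op 10: C1 write [C1 write: invalidate ['C2=S'] -> C1=M] -> [I,M,I]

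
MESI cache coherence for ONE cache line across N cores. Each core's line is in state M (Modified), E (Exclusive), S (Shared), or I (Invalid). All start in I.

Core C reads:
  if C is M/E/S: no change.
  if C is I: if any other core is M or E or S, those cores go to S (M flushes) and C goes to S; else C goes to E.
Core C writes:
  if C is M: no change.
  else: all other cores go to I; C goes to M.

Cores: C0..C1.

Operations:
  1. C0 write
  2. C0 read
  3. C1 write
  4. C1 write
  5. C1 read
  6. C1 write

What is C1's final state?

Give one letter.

Op 1: C0 write [C0 write: invalidate none -> C0=M] -> [M,I]
Op 2: C0 read [C0 read: already in M, no change] -> [M,I]
Op 3: C1 write [C1 write: invalidate ['C0=M'] -> C1=M] -> [I,M]
Op 4: C1 write [C1 write: already M (modified), no change] -> [I,M]
Op 5: C1 read [C1 read: already in M, no change] -> [I,M]
Op 6: C1 write [C1 write: already M (modified), no change] -> [I,M]

Answer: M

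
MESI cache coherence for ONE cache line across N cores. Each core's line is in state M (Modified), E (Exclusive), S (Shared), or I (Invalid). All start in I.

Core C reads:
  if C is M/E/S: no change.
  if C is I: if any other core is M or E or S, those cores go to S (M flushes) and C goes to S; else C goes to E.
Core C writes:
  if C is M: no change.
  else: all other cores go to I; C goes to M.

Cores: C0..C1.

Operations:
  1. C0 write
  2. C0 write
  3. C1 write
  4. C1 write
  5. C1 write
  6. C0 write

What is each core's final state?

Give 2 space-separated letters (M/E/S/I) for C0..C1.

Answer: M I

Derivation:
Op 1: C0 write [C0 write: invalidate none -> C0=M] -> [M,I]
Op 2: C0 write [C0 write: already M (modified), no change] -> [M,I]
Op 3: C1 write [C1 write: invalidate ['C0=M'] -> C1=M] -> [I,M]
Op 4: C1 write [C1 write: already M (modified), no change] -> [I,M]
Op 5: C1 write [C1 write: already M (modified), no change] -> [I,M]
Op 6: C0 write [C0 write: invalidate ['C1=M'] -> C0=M] -> [M,I]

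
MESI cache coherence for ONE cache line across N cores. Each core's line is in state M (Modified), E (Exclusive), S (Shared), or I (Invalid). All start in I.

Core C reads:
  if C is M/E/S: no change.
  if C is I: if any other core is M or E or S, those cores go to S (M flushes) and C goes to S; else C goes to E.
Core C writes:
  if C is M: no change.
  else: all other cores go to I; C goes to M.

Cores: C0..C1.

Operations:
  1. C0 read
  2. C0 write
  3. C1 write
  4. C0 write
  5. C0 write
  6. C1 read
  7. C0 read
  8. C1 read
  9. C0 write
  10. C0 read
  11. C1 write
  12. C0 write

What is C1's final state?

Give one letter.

Answer: I

Derivation:
Op 1: C0 read [C0 read from I: no other sharers -> C0=E (exclusive)] -> [E,I]
Op 2: C0 write [C0 write: invalidate none -> C0=M] -> [M,I]
Op 3: C1 write [C1 write: invalidate ['C0=M'] -> C1=M] -> [I,M]
Op 4: C0 write [C0 write: invalidate ['C1=M'] -> C0=M] -> [M,I]
Op 5: C0 write [C0 write: already M (modified), no change] -> [M,I]
Op 6: C1 read [C1 read from I: others=['C0=M'] -> C1=S, others downsized to S] -> [S,S]
Op 7: C0 read [C0 read: already in S, no change] -> [S,S]
Op 8: C1 read [C1 read: already in S, no change] -> [S,S]
Op 9: C0 write [C0 write: invalidate ['C1=S'] -> C0=M] -> [M,I]
Op 10: C0 read [C0 read: already in M, no change] -> [M,I]
Op 11: C1 write [C1 write: invalidate ['C0=M'] -> C1=M] -> [I,M]
Op 12: C0 write [C0 write: invalidate ['C1=M'] -> C0=M] -> [M,I]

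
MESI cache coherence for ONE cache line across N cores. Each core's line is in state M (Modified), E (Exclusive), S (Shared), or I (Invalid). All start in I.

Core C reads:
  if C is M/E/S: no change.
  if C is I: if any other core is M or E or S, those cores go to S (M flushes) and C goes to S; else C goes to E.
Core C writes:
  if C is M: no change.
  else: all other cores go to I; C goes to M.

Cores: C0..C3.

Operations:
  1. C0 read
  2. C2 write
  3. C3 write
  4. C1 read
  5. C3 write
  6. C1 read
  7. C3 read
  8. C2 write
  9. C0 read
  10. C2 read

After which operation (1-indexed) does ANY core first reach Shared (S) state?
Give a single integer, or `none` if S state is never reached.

Op 1: C0 read [C0 read from I: no other sharers -> C0=E (exclusive)] -> [E,I,I,I]
Op 2: C2 write [C2 write: invalidate ['C0=E'] -> C2=M] -> [I,I,M,I]
Op 3: C3 write [C3 write: invalidate ['C2=M'] -> C3=M] -> [I,I,I,M]
Op 4: C1 read [C1 read from I: others=['C3=M'] -> C1=S, others downsized to S] -> [I,S,I,S]
  -> First S state at op 4; remaining ops need not be traced.

Answer: 4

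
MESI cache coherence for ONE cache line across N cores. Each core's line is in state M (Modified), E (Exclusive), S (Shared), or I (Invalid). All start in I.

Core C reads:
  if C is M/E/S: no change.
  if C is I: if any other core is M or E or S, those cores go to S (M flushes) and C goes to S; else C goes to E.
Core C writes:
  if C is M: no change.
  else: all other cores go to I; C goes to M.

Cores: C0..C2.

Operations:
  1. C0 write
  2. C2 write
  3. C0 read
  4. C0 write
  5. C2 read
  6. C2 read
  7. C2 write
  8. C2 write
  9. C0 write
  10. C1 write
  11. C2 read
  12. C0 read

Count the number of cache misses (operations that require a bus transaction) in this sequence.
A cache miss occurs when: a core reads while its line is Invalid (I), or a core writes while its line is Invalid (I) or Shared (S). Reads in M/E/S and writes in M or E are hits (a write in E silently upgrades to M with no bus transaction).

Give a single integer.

Op 1: C0 write [C0 write: invalidate none -> C0=M] -> [M,I,I] [MISS #1: write from I]
Op 2: C2 write [C2 write: invalidate ['C0=M'] -> C2=M] -> [I,I,M] [MISS #2: write from I]
Op 3: C0 read [C0 read from I: others=['C2=M'] -> C0=S, others downsized to S] -> [S,I,S] [MISS #3: read from I]
Op 4: C0 write [C0 write: invalidate ['C2=S'] -> C0=M] -> [M,I,I] [MISS #4: write from S]
Op 5: C2 read [C2 read from I: others=['C0=M'] -> C2=S, others downsized to S] -> [S,I,S] [MISS #5: read from I]
Op 6: C2 read [C2 read: already in S, no change] -> [S,I,S] [hit: read from S]
Op 7: C2 write [C2 write: invalidate ['C0=S'] -> C2=M] -> [I,I,M] [MISS #6: write from S]
Op 8: C2 write [C2 write: already M (modified), no change] -> [I,I,M] [hit: write from M]
Op 9: C0 write [C0 write: invalidate ['C2=M'] -> C0=M] -> [M,I,I] [MISS #7: write from I]
Op 10: C1 write [C1 write: invalidate ['C0=M'] -> C1=M] -> [I,M,I] [MISS #8: write from I]
Op 11: C2 read [C2 read from I: others=['C1=M'] -> C2=S, others downsized to S] -> [I,S,S] [MISS #9: read from I]
Op 12: C0 read [C0 read from I: others=['C1=S', 'C2=S'] -> C0=S, others downsized to S] -> [S,S,S] [MISS #10: read from I]

Answer: 10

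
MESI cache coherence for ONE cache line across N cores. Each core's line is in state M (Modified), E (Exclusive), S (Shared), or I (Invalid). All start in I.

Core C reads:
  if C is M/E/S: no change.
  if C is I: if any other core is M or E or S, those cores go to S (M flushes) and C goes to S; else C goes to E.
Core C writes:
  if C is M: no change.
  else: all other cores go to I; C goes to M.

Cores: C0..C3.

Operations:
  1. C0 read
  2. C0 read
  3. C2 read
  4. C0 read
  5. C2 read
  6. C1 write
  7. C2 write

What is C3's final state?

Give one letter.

Op 1: C0 read [C0 read from I: no other sharers -> C0=E (exclusive)] -> [E,I,I,I]
Op 2: C0 read [C0 read: already in E, no change] -> [E,I,I,I]
Op 3: C2 read [C2 read from I: others=['C0=E'] -> C2=S, others downsized to S] -> [S,I,S,I]
Op 4: C0 read [C0 read: already in S, no change] -> [S,I,S,I]
Op 5: C2 read [C2 read: already in S, no change] -> [S,I,S,I]
Op 6: C1 write [C1 write: invalidate ['C0=S', 'C2=S'] -> C1=M] -> [I,M,I,I]
Op 7: C2 write [C2 write: invalidate ['C1=M'] -> C2=M] -> [I,I,M,I]

Answer: I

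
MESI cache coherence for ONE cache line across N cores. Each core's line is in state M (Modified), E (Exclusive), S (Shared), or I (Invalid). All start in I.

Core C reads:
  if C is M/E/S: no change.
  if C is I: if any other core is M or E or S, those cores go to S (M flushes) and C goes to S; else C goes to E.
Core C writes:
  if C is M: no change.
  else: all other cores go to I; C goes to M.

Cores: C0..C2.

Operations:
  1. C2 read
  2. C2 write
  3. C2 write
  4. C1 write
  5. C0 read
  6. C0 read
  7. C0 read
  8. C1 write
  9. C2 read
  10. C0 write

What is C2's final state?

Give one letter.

Answer: I

Derivation:
Op 1: C2 read [C2 read from I: no other sharers -> C2=E (exclusive)] -> [I,I,E]
Op 2: C2 write [C2 write: invalidate none -> C2=M] -> [I,I,M]
Op 3: C2 write [C2 write: already M (modified), no change] -> [I,I,M]
Op 4: C1 write [C1 write: invalidate ['C2=M'] -> C1=M] -> [I,M,I]
Op 5: C0 read [C0 read from I: others=['C1=M'] -> C0=S, others downsized to S] -> [S,S,I]
Op 6: C0 read [C0 read: already in S, no change] -> [S,S,I]
Op 7: C0 read [C0 read: already in S, no change] -> [S,S,I]
Op 8: C1 write [C1 write: invalidate ['C0=S'] -> C1=M] -> [I,M,I]
Op 9: C2 read [C2 read from I: others=['C1=M'] -> C2=S, others downsized to S] -> [I,S,S]
Op 10: C0 write [C0 write: invalidate ['C1=S', 'C2=S'] -> C0=M] -> [M,I,I]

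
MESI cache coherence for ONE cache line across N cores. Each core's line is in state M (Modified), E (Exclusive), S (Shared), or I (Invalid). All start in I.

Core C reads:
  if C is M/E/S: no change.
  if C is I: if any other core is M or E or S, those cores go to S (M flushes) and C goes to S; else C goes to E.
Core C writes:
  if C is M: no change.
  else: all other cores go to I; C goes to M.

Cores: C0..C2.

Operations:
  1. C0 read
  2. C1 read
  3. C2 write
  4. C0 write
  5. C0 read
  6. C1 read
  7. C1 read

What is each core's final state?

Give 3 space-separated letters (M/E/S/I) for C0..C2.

Op 1: C0 read [C0 read from I: no other sharers -> C0=E (exclusive)] -> [E,I,I]
Op 2: C1 read [C1 read from I: others=['C0=E'] -> C1=S, others downsized to S] -> [S,S,I]
Op 3: C2 write [C2 write: invalidate ['C0=S', 'C1=S'] -> C2=M] -> [I,I,M]
Op 4: C0 write [C0 write: invalidate ['C2=M'] -> C0=M] -> [M,I,I]
Op 5: C0 read [C0 read: already in M, no change] -> [M,I,I]
Op 6: C1 read [C1 read from I: others=['C0=M'] -> C1=S, others downsized to S] -> [S,S,I]
Op 7: C1 read [C1 read: already in S, no change] -> [S,S,I]

Answer: S S I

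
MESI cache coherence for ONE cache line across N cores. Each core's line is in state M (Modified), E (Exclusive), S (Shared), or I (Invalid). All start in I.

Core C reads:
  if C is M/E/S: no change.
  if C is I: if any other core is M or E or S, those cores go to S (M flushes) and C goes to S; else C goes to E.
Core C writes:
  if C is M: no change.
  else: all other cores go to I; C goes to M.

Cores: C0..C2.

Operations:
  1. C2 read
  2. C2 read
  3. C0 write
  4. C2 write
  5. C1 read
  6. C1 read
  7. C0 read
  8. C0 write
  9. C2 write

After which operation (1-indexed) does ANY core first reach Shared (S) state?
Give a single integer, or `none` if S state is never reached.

Op 1: C2 read [C2 read from I: no other sharers -> C2=E (exclusive)] -> [I,I,E]
Op 2: C2 read [C2 read: already in E, no change] -> [I,I,E]
Op 3: C0 write [C0 write: invalidate ['C2=E'] -> C0=M] -> [M,I,I]
Op 4: C2 write [C2 write: invalidate ['C0=M'] -> C2=M] -> [I,I,M]
Op 5: C1 read [C1 read from I: others=['C2=M'] -> C1=S, others downsized to S] -> [I,S,S]
  -> First S state at op 5; remaining ops need not be traced.

Answer: 5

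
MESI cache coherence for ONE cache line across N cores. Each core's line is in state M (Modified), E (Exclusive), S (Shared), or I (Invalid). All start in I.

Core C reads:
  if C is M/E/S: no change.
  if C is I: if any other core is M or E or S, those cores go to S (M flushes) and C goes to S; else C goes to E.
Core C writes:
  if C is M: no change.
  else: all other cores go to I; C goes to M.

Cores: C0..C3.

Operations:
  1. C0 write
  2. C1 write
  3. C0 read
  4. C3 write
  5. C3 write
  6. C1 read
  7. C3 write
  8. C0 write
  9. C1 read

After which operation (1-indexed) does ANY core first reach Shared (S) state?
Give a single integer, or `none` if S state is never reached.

Answer: 3

Derivation:
Op 1: C0 write [C0 write: invalidate none -> C0=M] -> [M,I,I,I]
Op 2: C1 write [C1 write: invalidate ['C0=M'] -> C1=M] -> [I,M,I,I]
Op 3: C0 read [C0 read from I: others=['C1=M'] -> C0=S, others downsized to S] -> [S,S,I,I]
  -> First S state at op 3; remaining ops need not be traced.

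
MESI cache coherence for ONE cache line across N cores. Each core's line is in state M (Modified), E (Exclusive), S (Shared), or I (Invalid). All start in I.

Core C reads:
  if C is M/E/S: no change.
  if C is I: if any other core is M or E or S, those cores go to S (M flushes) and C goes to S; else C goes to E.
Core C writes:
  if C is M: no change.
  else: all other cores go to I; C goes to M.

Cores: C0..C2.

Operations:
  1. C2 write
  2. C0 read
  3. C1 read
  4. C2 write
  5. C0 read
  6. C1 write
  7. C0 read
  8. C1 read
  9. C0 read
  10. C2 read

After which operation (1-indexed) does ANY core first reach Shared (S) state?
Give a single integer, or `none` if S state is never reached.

Op 1: C2 write [C2 write: invalidate none -> C2=M] -> [I,I,M]
Op 2: C0 read [C0 read from I: others=['C2=M'] -> C0=S, others downsized to S] -> [S,I,S]
  -> First S state at op 2; remaining ops need not be traced.

Answer: 2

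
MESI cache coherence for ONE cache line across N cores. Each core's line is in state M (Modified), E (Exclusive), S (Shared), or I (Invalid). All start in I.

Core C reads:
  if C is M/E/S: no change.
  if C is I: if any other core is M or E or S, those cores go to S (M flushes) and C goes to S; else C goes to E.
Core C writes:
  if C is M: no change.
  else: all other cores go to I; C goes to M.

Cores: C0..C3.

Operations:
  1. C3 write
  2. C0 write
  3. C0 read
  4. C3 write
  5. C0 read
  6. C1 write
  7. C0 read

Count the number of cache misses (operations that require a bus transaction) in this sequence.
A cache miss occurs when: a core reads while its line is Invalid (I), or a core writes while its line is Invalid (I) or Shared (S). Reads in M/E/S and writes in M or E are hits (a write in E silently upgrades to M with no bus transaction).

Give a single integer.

Answer: 6

Derivation:
Op 1: C3 write [C3 write: invalidate none -> C3=M] -> [I,I,I,M] [MISS #1: write from I]
Op 2: C0 write [C0 write: invalidate ['C3=M'] -> C0=M] -> [M,I,I,I] [MISS #2: write from I]
Op 3: C0 read [C0 read: already in M, no change] -> [M,I,I,I] [hit: read from M]
Op 4: C3 write [C3 write: invalidate ['C0=M'] -> C3=M] -> [I,I,I,M] [MISS #3: write from I]
Op 5: C0 read [C0 read from I: others=['C3=M'] -> C0=S, others downsized to S] -> [S,I,I,S] [MISS #4: read from I]
Op 6: C1 write [C1 write: invalidate ['C0=S', 'C3=S'] -> C1=M] -> [I,M,I,I] [MISS #5: write from I]
Op 7: C0 read [C0 read from I: others=['C1=M'] -> C0=S, others downsized to S] -> [S,S,I,I] [MISS #6: read from I]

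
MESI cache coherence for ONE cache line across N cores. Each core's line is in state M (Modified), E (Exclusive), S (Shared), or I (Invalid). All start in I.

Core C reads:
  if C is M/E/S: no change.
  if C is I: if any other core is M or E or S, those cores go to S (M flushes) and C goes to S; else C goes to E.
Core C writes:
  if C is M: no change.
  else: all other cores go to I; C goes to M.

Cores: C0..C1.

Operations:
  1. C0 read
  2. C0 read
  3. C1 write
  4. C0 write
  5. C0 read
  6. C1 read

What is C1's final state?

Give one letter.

Op 1: C0 read [C0 read from I: no other sharers -> C0=E (exclusive)] -> [E,I]
Op 2: C0 read [C0 read: already in E, no change] -> [E,I]
Op 3: C1 write [C1 write: invalidate ['C0=E'] -> C1=M] -> [I,M]
Op 4: C0 write [C0 write: invalidate ['C1=M'] -> C0=M] -> [M,I]
Op 5: C0 read [C0 read: already in M, no change] -> [M,I]
Op 6: C1 read [C1 read from I: others=['C0=M'] -> C1=S, others downsized to S] -> [S,S]

Answer: S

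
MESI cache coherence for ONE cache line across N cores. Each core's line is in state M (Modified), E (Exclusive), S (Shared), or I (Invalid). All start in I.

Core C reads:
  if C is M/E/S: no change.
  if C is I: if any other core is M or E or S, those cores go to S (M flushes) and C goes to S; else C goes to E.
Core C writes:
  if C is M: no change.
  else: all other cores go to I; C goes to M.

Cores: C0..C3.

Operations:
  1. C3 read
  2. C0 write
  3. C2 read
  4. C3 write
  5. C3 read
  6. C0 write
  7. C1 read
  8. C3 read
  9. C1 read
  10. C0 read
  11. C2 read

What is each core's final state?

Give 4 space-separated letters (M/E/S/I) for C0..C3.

Answer: S S S S

Derivation:
Op 1: C3 read [C3 read from I: no other sharers -> C3=E (exclusive)] -> [I,I,I,E]
Op 2: C0 write [C0 write: invalidate ['C3=E'] -> C0=M] -> [M,I,I,I]
Op 3: C2 read [C2 read from I: others=['C0=M'] -> C2=S, others downsized to S] -> [S,I,S,I]
Op 4: C3 write [C3 write: invalidate ['C0=S', 'C2=S'] -> C3=M] -> [I,I,I,M]
Op 5: C3 read [C3 read: already in M, no change] -> [I,I,I,M]
Op 6: C0 write [C0 write: invalidate ['C3=M'] -> C0=M] -> [M,I,I,I]
Op 7: C1 read [C1 read from I: others=['C0=M'] -> C1=S, others downsized to S] -> [S,S,I,I]
Op 8: C3 read [C3 read from I: others=['C0=S', 'C1=S'] -> C3=S, others downsized to S] -> [S,S,I,S]
Op 9: C1 read [C1 read: already in S, no change] -> [S,S,I,S]
Op 10: C0 read [C0 read: already in S, no change] -> [S,S,I,S]
Op 11: C2 read [C2 read from I: others=['C0=S', 'C1=S', 'C3=S'] -> C2=S, others downsized to S] -> [S,S,S,S]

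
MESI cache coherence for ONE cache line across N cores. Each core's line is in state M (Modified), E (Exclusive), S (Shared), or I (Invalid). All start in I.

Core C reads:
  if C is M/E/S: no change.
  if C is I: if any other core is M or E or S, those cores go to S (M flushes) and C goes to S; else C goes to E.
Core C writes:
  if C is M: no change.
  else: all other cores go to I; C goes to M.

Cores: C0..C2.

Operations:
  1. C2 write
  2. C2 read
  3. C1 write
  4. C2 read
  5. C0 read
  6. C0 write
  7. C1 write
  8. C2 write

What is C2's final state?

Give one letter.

Op 1: C2 write [C2 write: invalidate none -> C2=M] -> [I,I,M]
Op 2: C2 read [C2 read: already in M, no change] -> [I,I,M]
Op 3: C1 write [C1 write: invalidate ['C2=M'] -> C1=M] -> [I,M,I]
Op 4: C2 read [C2 read from I: others=['C1=M'] -> C2=S, others downsized to S] -> [I,S,S]
Op 5: C0 read [C0 read from I: others=['C1=S', 'C2=S'] -> C0=S, others downsized to S] -> [S,S,S]
Op 6: C0 write [C0 write: invalidate ['C1=S', 'C2=S'] -> C0=M] -> [M,I,I]
Op 7: C1 write [C1 write: invalidate ['C0=M'] -> C1=M] -> [I,M,I]
Op 8: C2 write [C2 write: invalidate ['C1=M'] -> C2=M] -> [I,I,M]

Answer: M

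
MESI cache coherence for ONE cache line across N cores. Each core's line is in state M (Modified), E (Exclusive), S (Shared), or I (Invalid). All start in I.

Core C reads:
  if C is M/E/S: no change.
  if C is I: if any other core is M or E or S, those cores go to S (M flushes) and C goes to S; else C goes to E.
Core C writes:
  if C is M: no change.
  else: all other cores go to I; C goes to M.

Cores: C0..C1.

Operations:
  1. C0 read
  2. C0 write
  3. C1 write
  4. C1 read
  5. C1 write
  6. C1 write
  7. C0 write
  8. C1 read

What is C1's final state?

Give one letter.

Answer: S

Derivation:
Op 1: C0 read [C0 read from I: no other sharers -> C0=E (exclusive)] -> [E,I]
Op 2: C0 write [C0 write: invalidate none -> C0=M] -> [M,I]
Op 3: C1 write [C1 write: invalidate ['C0=M'] -> C1=M] -> [I,M]
Op 4: C1 read [C1 read: already in M, no change] -> [I,M]
Op 5: C1 write [C1 write: already M (modified), no change] -> [I,M]
Op 6: C1 write [C1 write: already M (modified), no change] -> [I,M]
Op 7: C0 write [C0 write: invalidate ['C1=M'] -> C0=M] -> [M,I]
Op 8: C1 read [C1 read from I: others=['C0=M'] -> C1=S, others downsized to S] -> [S,S]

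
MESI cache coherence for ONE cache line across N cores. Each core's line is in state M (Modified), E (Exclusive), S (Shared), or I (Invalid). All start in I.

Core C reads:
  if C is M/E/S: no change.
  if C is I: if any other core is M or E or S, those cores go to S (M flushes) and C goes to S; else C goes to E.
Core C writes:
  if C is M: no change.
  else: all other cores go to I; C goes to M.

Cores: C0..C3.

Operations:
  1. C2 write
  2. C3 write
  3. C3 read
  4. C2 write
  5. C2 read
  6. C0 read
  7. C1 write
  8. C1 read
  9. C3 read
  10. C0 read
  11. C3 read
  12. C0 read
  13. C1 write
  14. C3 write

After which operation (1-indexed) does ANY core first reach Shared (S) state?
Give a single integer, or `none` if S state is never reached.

Answer: 6

Derivation:
Op 1: C2 write [C2 write: invalidate none -> C2=M] -> [I,I,M,I]
Op 2: C3 write [C3 write: invalidate ['C2=M'] -> C3=M] -> [I,I,I,M]
Op 3: C3 read [C3 read: already in M, no change] -> [I,I,I,M]
Op 4: C2 write [C2 write: invalidate ['C3=M'] -> C2=M] -> [I,I,M,I]
Op 5: C2 read [C2 read: already in M, no change] -> [I,I,M,I]
Op 6: C0 read [C0 read from I: others=['C2=M'] -> C0=S, others downsized to S] -> [S,I,S,I]
  -> First S state at op 6; remaining ops need not be traced.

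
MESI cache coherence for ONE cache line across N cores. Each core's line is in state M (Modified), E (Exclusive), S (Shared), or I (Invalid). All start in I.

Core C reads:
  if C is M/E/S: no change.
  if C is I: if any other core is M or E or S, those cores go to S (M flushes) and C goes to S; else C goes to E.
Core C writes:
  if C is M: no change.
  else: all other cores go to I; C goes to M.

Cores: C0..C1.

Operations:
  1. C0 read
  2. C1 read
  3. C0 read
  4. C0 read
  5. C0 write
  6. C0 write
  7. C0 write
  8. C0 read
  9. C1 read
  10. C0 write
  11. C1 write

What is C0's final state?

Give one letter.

Op 1: C0 read [C0 read from I: no other sharers -> C0=E (exclusive)] -> [E,I]
Op 2: C1 read [C1 read from I: others=['C0=E'] -> C1=S, others downsized to S] -> [S,S]
Op 3: C0 read [C0 read: already in S, no change] -> [S,S]
Op 4: C0 read [C0 read: already in S, no change] -> [S,S]
Op 5: C0 write [C0 write: invalidate ['C1=S'] -> C0=M] -> [M,I]
Op 6: C0 write [C0 write: already M (modified), no change] -> [M,I]
Op 7: C0 write [C0 write: already M (modified), no change] -> [M,I]
Op 8: C0 read [C0 read: already in M, no change] -> [M,I]
Op 9: C1 read [C1 read from I: others=['C0=M'] -> C1=S, others downsized to S] -> [S,S]
Op 10: C0 write [C0 write: invalidate ['C1=S'] -> C0=M] -> [M,I]
Op 11: C1 write [C1 write: invalidate ['C0=M'] -> C1=M] -> [I,M]

Answer: I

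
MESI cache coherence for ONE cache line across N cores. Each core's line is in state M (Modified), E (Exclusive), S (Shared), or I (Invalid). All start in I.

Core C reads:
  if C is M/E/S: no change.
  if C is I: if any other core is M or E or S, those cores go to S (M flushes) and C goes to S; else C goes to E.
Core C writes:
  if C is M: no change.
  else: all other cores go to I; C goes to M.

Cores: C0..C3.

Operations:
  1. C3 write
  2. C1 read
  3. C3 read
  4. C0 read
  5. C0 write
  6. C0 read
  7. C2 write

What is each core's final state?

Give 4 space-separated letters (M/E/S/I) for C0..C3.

Op 1: C3 write [C3 write: invalidate none -> C3=M] -> [I,I,I,M]
Op 2: C1 read [C1 read from I: others=['C3=M'] -> C1=S, others downsized to S] -> [I,S,I,S]
Op 3: C3 read [C3 read: already in S, no change] -> [I,S,I,S]
Op 4: C0 read [C0 read from I: others=['C1=S', 'C3=S'] -> C0=S, others downsized to S] -> [S,S,I,S]
Op 5: C0 write [C0 write: invalidate ['C1=S', 'C3=S'] -> C0=M] -> [M,I,I,I]
Op 6: C0 read [C0 read: already in M, no change] -> [M,I,I,I]
Op 7: C2 write [C2 write: invalidate ['C0=M'] -> C2=M] -> [I,I,M,I]

Answer: I I M I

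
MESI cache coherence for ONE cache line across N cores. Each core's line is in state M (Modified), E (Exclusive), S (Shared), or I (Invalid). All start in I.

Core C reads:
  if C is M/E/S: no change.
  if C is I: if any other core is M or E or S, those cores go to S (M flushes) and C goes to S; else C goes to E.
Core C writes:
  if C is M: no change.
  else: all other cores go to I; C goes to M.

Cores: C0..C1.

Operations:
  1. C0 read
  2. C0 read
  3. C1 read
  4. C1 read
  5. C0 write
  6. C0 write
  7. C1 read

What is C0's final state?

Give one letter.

Op 1: C0 read [C0 read from I: no other sharers -> C0=E (exclusive)] -> [E,I]
Op 2: C0 read [C0 read: already in E, no change] -> [E,I]
Op 3: C1 read [C1 read from I: others=['C0=E'] -> C1=S, others downsized to S] -> [S,S]
Op 4: C1 read [C1 read: already in S, no change] -> [S,S]
Op 5: C0 write [C0 write: invalidate ['C1=S'] -> C0=M] -> [M,I]
Op 6: C0 write [C0 write: already M (modified), no change] -> [M,I]
Op 7: C1 read [C1 read from I: others=['C0=M'] -> C1=S, others downsized to S] -> [S,S]

Answer: S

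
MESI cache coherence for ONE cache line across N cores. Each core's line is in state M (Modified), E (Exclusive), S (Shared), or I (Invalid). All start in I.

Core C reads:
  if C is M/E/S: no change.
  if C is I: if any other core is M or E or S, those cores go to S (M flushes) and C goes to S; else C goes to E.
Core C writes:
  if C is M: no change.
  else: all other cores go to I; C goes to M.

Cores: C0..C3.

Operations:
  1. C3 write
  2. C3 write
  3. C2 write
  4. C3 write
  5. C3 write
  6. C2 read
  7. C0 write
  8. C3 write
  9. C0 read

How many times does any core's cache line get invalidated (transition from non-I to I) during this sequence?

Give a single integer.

Answer: 5

Derivation:
Op 1: C3 write [C3 write: invalidate none -> C3=M] -> [I,I,I,M] (invalidations this op: 0; running total: 0)
Op 2: C3 write [C3 write: already M (modified), no change] -> [I,I,I,M] (invalidations this op: 0; running total: 0)
Op 3: C2 write [C2 write: invalidate ['C3=M'] -> C2=M] -> [I,I,M,I] (invalidations this op: 1; running total: 1)
Op 4: C3 write [C3 write: invalidate ['C2=M'] -> C3=M] -> [I,I,I,M] (invalidations this op: 1; running total: 2)
Op 5: C3 write [C3 write: already M (modified), no change] -> [I,I,I,M] (invalidations this op: 0; running total: 2)
Op 6: C2 read [C2 read from I: others=['C3=M'] -> C2=S, others downsized to S] -> [I,I,S,S] (invalidations this op: 0; running total: 2)
Op 7: C0 write [C0 write: invalidate ['C2=S', 'C3=S'] -> C0=M] -> [M,I,I,I] (invalidations this op: 2; running total: 4)
Op 8: C3 write [C3 write: invalidate ['C0=M'] -> C3=M] -> [I,I,I,M] (invalidations this op: 1; running total: 5)
Op 9: C0 read [C0 read from I: others=['C3=M'] -> C0=S, others downsized to S] -> [S,I,I,S] (invalidations this op: 0; running total: 5)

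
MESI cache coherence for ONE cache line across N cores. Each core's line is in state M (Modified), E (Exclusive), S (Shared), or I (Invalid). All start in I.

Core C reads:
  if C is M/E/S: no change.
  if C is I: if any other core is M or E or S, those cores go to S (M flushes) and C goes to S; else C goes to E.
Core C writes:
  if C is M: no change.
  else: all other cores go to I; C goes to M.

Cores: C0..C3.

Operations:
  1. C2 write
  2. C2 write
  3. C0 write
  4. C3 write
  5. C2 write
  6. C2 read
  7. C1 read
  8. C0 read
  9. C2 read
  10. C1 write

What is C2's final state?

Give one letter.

Answer: I

Derivation:
Op 1: C2 write [C2 write: invalidate none -> C2=M] -> [I,I,M,I]
Op 2: C2 write [C2 write: already M (modified), no change] -> [I,I,M,I]
Op 3: C0 write [C0 write: invalidate ['C2=M'] -> C0=M] -> [M,I,I,I]
Op 4: C3 write [C3 write: invalidate ['C0=M'] -> C3=M] -> [I,I,I,M]
Op 5: C2 write [C2 write: invalidate ['C3=M'] -> C2=M] -> [I,I,M,I]
Op 6: C2 read [C2 read: already in M, no change] -> [I,I,M,I]
Op 7: C1 read [C1 read from I: others=['C2=M'] -> C1=S, others downsized to S] -> [I,S,S,I]
Op 8: C0 read [C0 read from I: others=['C1=S', 'C2=S'] -> C0=S, others downsized to S] -> [S,S,S,I]
Op 9: C2 read [C2 read: already in S, no change] -> [S,S,S,I]
Op 10: C1 write [C1 write: invalidate ['C0=S', 'C2=S'] -> C1=M] -> [I,M,I,I]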